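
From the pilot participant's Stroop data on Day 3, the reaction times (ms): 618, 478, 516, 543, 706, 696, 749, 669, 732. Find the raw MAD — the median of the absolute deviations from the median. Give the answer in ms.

Sorted: 478, 516, 543, 618, 669, 696, 706, 732, 749 → median = 669
|x − 669|: 51, 191, 153, 126, 37, 27, 80, 0, 63
Sorted deviations: 0, 27, 37, 51, 63, 80, 126, 153, 191 → MAD = 63

63 ms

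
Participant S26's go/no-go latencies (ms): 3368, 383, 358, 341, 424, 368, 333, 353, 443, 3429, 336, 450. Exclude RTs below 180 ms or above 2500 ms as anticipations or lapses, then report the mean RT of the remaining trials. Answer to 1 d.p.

Excluded: 3368, 3429
Retained (n=10): Σ = 3789
Mean = 3789/10 = 378.9000

378.9 ms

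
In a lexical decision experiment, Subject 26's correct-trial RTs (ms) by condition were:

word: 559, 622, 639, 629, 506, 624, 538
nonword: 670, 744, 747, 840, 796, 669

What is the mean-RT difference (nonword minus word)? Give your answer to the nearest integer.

M(word) = 4117/7 = 588.143
M(nonword) = 4466/6 = 744.333
Difference = 744.333 − 588.143 = 156.190 ms

156 ms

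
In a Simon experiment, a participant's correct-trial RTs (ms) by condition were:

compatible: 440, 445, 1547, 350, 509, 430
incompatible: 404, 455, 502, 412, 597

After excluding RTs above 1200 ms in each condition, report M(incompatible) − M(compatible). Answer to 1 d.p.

39.2 ms

compatible: exclude 1547
M(compatible) = 2174/5 = 434.800
M(incompatible) = 2370/5 = 474.000
Difference = 474.000 − 434.800 = 39.200 ms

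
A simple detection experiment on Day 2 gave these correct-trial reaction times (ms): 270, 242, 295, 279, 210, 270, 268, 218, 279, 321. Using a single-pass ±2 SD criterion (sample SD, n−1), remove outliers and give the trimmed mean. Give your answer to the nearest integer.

n = 10, ΣRT = 2652, M = 265.200
Σ(x−M)² = 10249.60; s = √(10249.60/9) = 33.747
Cutoffs: 265.200 ± 2·33.747 → [197.7, 332.7]
No RTs fall outside the cutoffs; all 10 retained. Mean = 2652/10 = 265.200

265 ms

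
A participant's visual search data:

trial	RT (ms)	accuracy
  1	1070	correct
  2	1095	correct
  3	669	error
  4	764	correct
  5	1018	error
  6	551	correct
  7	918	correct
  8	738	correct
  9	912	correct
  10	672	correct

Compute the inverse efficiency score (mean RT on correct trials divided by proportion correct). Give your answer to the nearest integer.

Correct trials (n=8): 1070, 1095, 764, 551, 918, 738, 912, 672
Mean correct RT = 6720/8 = 840.0000 ms
Proportion correct = 8/10
IES = 840.0000 / (8/10) = 1050.000 ms

1050 ms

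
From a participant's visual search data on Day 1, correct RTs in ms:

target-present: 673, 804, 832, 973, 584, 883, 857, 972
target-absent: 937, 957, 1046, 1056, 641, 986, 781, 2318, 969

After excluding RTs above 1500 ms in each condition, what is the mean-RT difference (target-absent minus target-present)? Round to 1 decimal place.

99.4 ms

target-absent: exclude 2318
M(target-present) = 6578/8 = 822.250
M(target-absent) = 7373/8 = 921.625
Difference = 921.625 − 822.250 = 99.375 ms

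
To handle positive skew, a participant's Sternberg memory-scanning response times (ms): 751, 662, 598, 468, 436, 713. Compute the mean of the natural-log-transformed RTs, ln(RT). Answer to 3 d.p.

ln(RT): 6.6214, 6.4953, 6.3936, 6.1485, 6.0776, 6.5695
Σ ln(RT) = 38.3059
Mean = 38.3059/6 = 6.38431

6.384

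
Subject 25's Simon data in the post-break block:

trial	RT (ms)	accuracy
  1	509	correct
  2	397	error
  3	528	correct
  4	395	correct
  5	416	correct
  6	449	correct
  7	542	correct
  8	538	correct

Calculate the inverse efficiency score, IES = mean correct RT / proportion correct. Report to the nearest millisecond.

551 ms

Correct trials (n=7): 509, 528, 395, 416, 449, 542, 538
Mean correct RT = 3377/7 = 482.4286 ms
Proportion correct = 7/8
IES = 482.4286 / (7/8) = 551.347 ms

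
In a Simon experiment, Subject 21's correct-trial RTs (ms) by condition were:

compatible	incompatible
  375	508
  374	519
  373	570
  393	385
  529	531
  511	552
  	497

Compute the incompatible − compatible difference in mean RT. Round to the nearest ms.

M(compatible) = 2555/6 = 425.833
M(incompatible) = 3562/7 = 508.857
Difference = 508.857 − 425.833 = 83.024 ms

83 ms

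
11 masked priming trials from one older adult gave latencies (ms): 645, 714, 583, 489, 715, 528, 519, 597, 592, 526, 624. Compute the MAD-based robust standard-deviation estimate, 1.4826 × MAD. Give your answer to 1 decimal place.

94.9 ms

Sorted: 489, 519, 526, 528, 583, 592, 597, 624, 645, 714, 715 → median = 592
|x − 592| sorted: 0, 5, 9, 32, 53, 64, 66, 73, 103, 122, 123 → MAD = 64
Robust SD ≈ 1.4826 × 64 = 94.886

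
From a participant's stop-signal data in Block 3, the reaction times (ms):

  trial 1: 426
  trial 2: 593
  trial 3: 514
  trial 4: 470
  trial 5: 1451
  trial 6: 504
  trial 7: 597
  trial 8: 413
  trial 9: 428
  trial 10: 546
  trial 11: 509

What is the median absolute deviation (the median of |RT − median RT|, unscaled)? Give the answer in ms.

Sorted: 413, 426, 428, 470, 504, 509, 514, 546, 593, 597, 1451 → median = 509
|x − 509|: 83, 84, 5, 39, 942, 5, 88, 96, 81, 37, 0
Sorted deviations: 0, 5, 5, 37, 39, 81, 83, 84, 88, 96, 942 → MAD = 81

81 ms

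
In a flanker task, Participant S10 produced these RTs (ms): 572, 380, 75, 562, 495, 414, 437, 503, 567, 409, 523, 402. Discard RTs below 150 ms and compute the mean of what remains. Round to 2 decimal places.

Excluded: 75
Retained (n=11): Σ = 5264
Mean = 5264/11 = 478.5455

478.55 ms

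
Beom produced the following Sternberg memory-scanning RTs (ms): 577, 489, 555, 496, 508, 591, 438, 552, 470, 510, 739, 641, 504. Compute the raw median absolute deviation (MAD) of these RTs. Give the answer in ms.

42 ms

Sorted: 438, 470, 489, 496, 504, 508, 510, 552, 555, 577, 591, 641, 739 → median = 510
|x − 510|: 67, 21, 45, 14, 2, 81, 72, 42, 40, 0, 229, 131, 6
Sorted deviations: 0, 2, 6, 14, 21, 40, 42, 45, 67, 72, 81, 131, 229 → MAD = 42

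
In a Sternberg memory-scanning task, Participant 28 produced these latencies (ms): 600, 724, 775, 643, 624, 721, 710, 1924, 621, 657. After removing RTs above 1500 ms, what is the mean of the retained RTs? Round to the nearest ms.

Excluded: 1924
Retained (n=9): Σ = 6075
Mean = 6075/9 = 675.0000

675 ms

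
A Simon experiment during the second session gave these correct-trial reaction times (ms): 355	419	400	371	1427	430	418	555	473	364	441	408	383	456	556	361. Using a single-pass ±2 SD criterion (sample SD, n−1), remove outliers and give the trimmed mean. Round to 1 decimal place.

426.0 ms

n = 16, ΣRT = 7817, M = 488.562
Σ(x−M)² = 995363.94; s = √(995363.94/15) = 257.600
Cutoffs: 488.562 ± 2·257.600 → [-26.6, 1003.8]
Outside: 1427 → excluded.
Retained (n=15): Σ = 6390, mean = 6390/15 = 426.000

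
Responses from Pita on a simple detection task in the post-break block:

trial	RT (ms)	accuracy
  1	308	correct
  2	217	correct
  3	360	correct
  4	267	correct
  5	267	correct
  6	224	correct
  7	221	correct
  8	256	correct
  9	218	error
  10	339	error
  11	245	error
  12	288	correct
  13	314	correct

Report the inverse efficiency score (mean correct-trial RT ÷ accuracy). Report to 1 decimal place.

353.9 ms

Correct trials (n=10): 308, 217, 360, 267, 267, 224, 221, 256, 288, 314
Mean correct RT = 2722/10 = 272.2000 ms
Proportion correct = 10/13
IES = 272.2000 / (10/13) = 353.860 ms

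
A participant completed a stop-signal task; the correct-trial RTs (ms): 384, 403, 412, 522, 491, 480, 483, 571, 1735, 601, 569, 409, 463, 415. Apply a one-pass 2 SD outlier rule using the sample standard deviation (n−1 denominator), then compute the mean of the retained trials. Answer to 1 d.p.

n = 14, ΣRT = 7938, M = 567.000
Σ(x−M)² = 1531120.00; s = √(1531120.00/13) = 343.189
Cutoffs: 567.000 ± 2·343.189 → [-119.4, 1253.4]
Outside: 1735 → excluded.
Retained (n=13): Σ = 6203, mean = 6203/13 = 477.154

477.2 ms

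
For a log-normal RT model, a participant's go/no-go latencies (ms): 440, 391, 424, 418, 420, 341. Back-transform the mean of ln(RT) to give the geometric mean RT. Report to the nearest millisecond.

404 ms

ln(RT): 6.0868, 5.9687, 6.0497, 6.0355, 6.0403, 5.8319
Mean ln(RT) = 36.0128/6 = 6.00214
Geometric mean = exp(6.00214) = 404.29 ms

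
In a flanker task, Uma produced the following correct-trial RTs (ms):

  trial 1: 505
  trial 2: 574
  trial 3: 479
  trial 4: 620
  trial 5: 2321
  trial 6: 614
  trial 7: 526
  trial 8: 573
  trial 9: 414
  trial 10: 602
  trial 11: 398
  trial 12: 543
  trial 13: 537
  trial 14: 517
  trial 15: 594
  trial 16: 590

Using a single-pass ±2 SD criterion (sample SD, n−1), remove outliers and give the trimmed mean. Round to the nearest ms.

n = 16, ΣRT = 10407, M = 650.438
Σ(x−M)² = 3041927.94; s = √(3041927.94/15) = 450.328
Cutoffs: 650.438 ± 2·450.328 → [-250.2, 1551.1]
Outside: 2321 → excluded.
Retained (n=15): Σ = 8086, mean = 8086/15 = 539.067

539 ms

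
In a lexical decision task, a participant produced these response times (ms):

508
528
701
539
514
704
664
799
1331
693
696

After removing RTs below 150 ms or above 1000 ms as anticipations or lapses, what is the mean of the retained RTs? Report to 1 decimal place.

Excluded: 1331
Retained (n=10): Σ = 6346
Mean = 6346/10 = 634.6000

634.6 ms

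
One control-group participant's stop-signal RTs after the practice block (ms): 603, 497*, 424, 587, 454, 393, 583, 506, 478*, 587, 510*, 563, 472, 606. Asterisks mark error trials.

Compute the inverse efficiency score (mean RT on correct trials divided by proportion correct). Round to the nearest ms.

Correct trials (n=11): 603, 424, 587, 454, 393, 583, 506, 587, 563, 472, 606
Mean correct RT = 5778/11 = 525.2727 ms
Proportion correct = 11/14
IES = 525.2727 / (11/14) = 668.529 ms

669 ms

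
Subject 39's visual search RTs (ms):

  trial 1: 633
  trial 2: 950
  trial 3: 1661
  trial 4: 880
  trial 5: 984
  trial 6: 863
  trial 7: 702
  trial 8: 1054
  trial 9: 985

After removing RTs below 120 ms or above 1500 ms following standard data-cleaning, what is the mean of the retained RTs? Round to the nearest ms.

Excluded: 1661
Retained (n=8): Σ = 7051
Mean = 7051/8 = 881.3750

881 ms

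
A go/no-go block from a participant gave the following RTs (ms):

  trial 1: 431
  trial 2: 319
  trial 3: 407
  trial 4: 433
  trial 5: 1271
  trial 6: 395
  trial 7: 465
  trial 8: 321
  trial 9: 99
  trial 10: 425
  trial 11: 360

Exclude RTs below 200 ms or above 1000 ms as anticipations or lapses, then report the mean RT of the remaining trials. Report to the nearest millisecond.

Excluded: 99, 1271
Retained (n=9): Σ = 3556
Mean = 3556/9 = 395.1111

395 ms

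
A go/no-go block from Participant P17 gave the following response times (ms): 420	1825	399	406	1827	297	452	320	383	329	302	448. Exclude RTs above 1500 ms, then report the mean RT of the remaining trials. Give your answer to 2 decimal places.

Excluded: 1825, 1827
Retained (n=10): Σ = 3756
Mean = 3756/10 = 375.6000

375.60 ms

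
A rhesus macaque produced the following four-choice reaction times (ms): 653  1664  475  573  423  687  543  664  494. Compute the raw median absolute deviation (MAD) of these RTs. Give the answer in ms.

91 ms

Sorted: 423, 475, 494, 543, 573, 653, 664, 687, 1664 → median = 573
|x − 573|: 80, 1091, 98, 0, 150, 114, 30, 91, 79
Sorted deviations: 0, 30, 79, 80, 91, 98, 114, 150, 1091 → MAD = 91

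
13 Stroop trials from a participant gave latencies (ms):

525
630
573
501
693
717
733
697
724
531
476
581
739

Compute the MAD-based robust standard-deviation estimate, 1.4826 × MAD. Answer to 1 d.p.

Sorted: 476, 501, 525, 531, 573, 581, 630, 693, 697, 717, 724, 733, 739 → median = 630
|x − 630| sorted: 0, 49, 57, 63, 67, 87, 94, 99, 103, 105, 109, 129, 154 → MAD = 94
Robust SD ≈ 1.4826 × 94 = 139.364

139.4 ms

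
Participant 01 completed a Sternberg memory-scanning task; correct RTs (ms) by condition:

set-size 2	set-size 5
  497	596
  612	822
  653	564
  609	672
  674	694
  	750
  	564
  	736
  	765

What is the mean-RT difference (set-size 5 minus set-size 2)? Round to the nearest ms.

M(set-size 2) = 3045/5 = 609.000
M(set-size 5) = 6163/9 = 684.778
Difference = 684.778 − 609.000 = 75.778 ms

76 ms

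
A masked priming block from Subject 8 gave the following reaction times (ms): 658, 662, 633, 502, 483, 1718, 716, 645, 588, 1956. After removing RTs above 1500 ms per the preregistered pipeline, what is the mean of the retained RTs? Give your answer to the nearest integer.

Excluded: 1718, 1956
Retained (n=8): Σ = 4887
Mean = 4887/8 = 610.8750

611 ms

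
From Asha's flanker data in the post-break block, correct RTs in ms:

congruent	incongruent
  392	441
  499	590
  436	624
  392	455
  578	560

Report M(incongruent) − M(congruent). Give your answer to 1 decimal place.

M(congruent) = 2297/5 = 459.400
M(incongruent) = 2670/5 = 534.000
Difference = 534.000 − 459.400 = 74.600 ms

74.6 ms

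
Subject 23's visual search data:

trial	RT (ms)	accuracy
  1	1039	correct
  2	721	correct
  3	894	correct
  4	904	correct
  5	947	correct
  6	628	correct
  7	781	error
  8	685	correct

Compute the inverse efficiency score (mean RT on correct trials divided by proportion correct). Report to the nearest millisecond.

950 ms

Correct trials (n=7): 1039, 721, 894, 904, 947, 628, 685
Mean correct RT = 5818/7 = 831.1429 ms
Proportion correct = 7/8
IES = 831.1429 / (7/8) = 949.878 ms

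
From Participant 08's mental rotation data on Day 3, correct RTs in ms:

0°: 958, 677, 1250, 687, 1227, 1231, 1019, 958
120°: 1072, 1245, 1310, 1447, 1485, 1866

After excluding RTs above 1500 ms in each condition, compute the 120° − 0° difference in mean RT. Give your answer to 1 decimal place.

120°: exclude 1866
M(0°) = 8007/8 = 1000.875
M(120°) = 6559/5 = 1311.800
Difference = 1311.800 − 1000.875 = 310.925 ms

310.9 ms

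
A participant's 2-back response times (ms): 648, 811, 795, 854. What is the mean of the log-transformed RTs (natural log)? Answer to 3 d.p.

ln(RT): 6.4739, 6.6983, 6.6783, 6.7499
Σ ln(RT) = 26.6004
Mean = 26.6004/4 = 6.65011

6.650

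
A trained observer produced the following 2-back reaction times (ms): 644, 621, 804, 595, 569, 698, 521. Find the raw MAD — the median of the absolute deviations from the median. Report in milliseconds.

52 ms

Sorted: 521, 569, 595, 621, 644, 698, 804 → median = 621
|x − 621|: 23, 0, 183, 26, 52, 77, 100
Sorted deviations: 0, 23, 26, 52, 77, 100, 183 → MAD = 52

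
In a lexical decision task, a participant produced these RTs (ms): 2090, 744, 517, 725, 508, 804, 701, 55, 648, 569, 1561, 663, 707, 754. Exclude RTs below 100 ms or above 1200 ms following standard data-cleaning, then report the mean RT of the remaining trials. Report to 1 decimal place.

Excluded: 55, 1561, 2090
Retained (n=11): Σ = 7340
Mean = 7340/11 = 667.2727

667.3 ms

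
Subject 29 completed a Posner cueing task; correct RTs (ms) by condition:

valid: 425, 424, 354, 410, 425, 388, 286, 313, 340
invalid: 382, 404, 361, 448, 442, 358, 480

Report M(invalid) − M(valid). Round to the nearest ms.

M(valid) = 3365/9 = 373.889
M(invalid) = 2875/7 = 410.714
Difference = 410.714 − 373.889 = 36.825 ms

37 ms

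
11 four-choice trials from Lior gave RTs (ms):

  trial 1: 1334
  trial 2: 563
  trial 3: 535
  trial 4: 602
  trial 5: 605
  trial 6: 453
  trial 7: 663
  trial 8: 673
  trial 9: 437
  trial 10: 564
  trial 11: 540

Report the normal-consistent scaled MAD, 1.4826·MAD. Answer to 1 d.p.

Sorted: 437, 453, 535, 540, 563, 564, 602, 605, 663, 673, 1334 → median = 564
|x − 564| sorted: 0, 1, 24, 29, 38, 41, 99, 109, 111, 127, 770 → MAD = 41
Robust SD ≈ 1.4826 × 41 = 60.787

60.8 ms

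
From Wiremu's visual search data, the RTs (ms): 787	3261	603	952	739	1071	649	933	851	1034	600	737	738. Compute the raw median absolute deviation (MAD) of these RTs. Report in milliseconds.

Sorted: 600, 603, 649, 737, 738, 739, 787, 851, 933, 952, 1034, 1071, 3261 → median = 787
|x − 787|: 0, 2474, 184, 165, 48, 284, 138, 146, 64, 247, 187, 50, 49
Sorted deviations: 0, 48, 49, 50, 64, 138, 146, 165, 184, 187, 247, 284, 2474 → MAD = 146

146 ms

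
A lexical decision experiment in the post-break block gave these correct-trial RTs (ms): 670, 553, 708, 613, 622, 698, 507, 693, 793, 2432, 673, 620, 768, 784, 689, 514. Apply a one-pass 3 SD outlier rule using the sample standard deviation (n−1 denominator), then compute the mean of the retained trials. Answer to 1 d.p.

n = 16, ΣRT = 12337, M = 771.062
Σ(x−M)² = 3054728.94; s = √(3054728.94/15) = 451.274
Cutoffs: 771.062 ± 3·451.274 → [-582.8, 2124.9]
Outside: 2432 → excluded.
Retained (n=15): Σ = 9905, mean = 9905/15 = 660.333

660.3 ms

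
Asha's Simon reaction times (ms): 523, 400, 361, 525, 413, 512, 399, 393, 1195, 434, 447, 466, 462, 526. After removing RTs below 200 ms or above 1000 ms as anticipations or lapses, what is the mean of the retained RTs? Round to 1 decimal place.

450.8 ms

Excluded: 1195
Retained (n=13): Σ = 5861
Mean = 5861/13 = 450.8462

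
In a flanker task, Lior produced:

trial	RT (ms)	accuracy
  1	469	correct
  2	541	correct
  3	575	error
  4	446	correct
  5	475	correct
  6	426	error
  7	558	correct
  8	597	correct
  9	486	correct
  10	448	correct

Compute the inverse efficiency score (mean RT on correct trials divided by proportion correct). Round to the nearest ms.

628 ms

Correct trials (n=8): 469, 541, 446, 475, 558, 597, 486, 448
Mean correct RT = 4020/8 = 502.5000 ms
Proportion correct = 8/10
IES = 502.5000 / (8/10) = 628.125 ms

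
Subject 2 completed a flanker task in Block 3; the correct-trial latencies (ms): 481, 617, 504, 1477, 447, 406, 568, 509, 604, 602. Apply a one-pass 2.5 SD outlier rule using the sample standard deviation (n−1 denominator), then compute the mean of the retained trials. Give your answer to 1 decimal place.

526.4 ms

n = 10, ΣRT = 6215, M = 621.500
Σ(x−M)² = 858542.50; s = √(858542.50/9) = 308.859
Cutoffs: 621.500 ± 2.5·308.859 → [-150.6, 1393.6]
Outside: 1477 → excluded.
Retained (n=9): Σ = 4738, mean = 4738/9 = 526.444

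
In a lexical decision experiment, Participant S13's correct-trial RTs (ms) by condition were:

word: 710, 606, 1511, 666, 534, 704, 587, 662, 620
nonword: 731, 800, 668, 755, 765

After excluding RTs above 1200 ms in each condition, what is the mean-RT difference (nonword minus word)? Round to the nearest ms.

108 ms

word: exclude 1511
M(word) = 5089/8 = 636.125
M(nonword) = 3719/5 = 743.800
Difference = 743.800 − 636.125 = 107.675 ms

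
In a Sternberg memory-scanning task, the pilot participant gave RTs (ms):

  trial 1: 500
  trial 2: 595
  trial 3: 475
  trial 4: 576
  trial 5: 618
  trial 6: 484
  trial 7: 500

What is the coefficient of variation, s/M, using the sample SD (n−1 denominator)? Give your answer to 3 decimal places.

n = 7, Σ = 3748, M = 535.4286
Σ(x−M)² = 20819.714; s = √(20819.714/6) = 58.9063
CV = 58.9063 / 535.4286 = 0.11002

0.110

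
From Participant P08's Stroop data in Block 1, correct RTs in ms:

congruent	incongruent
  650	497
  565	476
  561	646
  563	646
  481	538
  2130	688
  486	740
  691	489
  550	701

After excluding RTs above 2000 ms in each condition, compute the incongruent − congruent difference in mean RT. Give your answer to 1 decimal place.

congruent: exclude 2130
M(congruent) = 4547/8 = 568.375
M(incongruent) = 5421/9 = 602.333
Difference = 602.333 − 568.375 = 33.958 ms

34.0 ms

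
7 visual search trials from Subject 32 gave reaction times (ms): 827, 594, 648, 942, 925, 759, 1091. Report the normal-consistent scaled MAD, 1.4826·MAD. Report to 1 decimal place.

170.5 ms

Sorted: 594, 648, 759, 827, 925, 942, 1091 → median = 827
|x − 827| sorted: 0, 68, 98, 115, 179, 233, 264 → MAD = 115
Robust SD ≈ 1.4826 × 115 = 170.499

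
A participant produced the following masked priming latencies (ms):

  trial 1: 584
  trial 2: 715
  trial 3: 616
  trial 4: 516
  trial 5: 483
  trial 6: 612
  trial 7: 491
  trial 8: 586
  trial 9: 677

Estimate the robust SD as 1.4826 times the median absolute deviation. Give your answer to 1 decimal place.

Sorted: 483, 491, 516, 584, 586, 612, 616, 677, 715 → median = 586
|x − 586| sorted: 0, 2, 26, 30, 70, 91, 95, 103, 129 → MAD = 70
Robust SD ≈ 1.4826 × 70 = 103.782

103.8 ms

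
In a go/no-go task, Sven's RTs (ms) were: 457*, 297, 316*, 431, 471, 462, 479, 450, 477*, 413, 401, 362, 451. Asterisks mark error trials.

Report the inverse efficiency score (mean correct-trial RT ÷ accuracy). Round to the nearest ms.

Correct trials (n=10): 297, 431, 471, 462, 479, 450, 413, 401, 362, 451
Mean correct RT = 4217/10 = 421.7000 ms
Proportion correct = 10/13
IES = 421.7000 / (10/13) = 548.210 ms

548 ms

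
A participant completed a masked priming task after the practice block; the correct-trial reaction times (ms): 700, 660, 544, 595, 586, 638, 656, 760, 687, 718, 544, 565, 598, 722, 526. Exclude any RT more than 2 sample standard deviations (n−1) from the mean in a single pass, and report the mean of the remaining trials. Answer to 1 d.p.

633.3 ms

n = 15, ΣRT = 9499, M = 633.267
Σ(x−M)² = 76754.93; s = √(76754.93/14) = 74.044
Cutoffs: 633.267 ± 2·74.044 → [485.2, 781.4]
No RTs fall outside the cutoffs; all 15 retained. Mean = 9499/15 = 633.267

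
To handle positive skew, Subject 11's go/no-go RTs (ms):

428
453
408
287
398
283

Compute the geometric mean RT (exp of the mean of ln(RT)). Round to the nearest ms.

370 ms

ln(RT): 6.0591, 6.1159, 6.0113, 5.6595, 5.9865, 5.6454
Mean ln(RT) = 35.4777/6 = 5.91294
Geometric mean = exp(5.91294) = 369.79 ms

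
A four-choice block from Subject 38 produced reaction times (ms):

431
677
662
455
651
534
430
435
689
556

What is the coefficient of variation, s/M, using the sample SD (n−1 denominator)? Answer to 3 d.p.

0.200

n = 10, Σ = 5520, M = 552.0000
Σ(x−M)² = 109258.000; s = √(109258.000/9) = 110.1807
CV = 110.1807 / 552.0000 = 0.19960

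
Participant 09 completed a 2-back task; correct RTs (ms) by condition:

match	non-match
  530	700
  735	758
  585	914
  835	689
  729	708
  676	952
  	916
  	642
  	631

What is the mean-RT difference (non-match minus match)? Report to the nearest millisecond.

86 ms

M(match) = 4090/6 = 681.667
M(non-match) = 6910/9 = 767.778
Difference = 767.778 − 681.667 = 86.111 ms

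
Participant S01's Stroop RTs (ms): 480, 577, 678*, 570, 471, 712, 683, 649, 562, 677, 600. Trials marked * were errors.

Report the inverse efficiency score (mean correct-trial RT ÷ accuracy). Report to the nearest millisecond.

658 ms

Correct trials (n=10): 480, 577, 570, 471, 712, 683, 649, 562, 677, 600
Mean correct RT = 5981/10 = 598.1000 ms
Proportion correct = 10/11
IES = 598.1000 / (10/11) = 657.910 ms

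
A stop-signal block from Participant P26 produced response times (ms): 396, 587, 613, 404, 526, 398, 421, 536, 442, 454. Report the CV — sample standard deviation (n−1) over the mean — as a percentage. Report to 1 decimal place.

17.0%

n = 10, Σ = 4777, M = 477.7000
Σ(x−M)² = 59494.100; s = √(59494.100/9) = 81.3047
CV = 81.3047 / 477.7000 = 0.17020 = 17.020%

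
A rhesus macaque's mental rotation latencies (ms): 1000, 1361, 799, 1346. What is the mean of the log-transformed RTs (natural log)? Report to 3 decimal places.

ln(RT): 6.9078, 7.2160, 6.6834, 7.2049
Σ ln(RT) = 28.0120
Mean = 28.0120/4 = 7.00300

7.003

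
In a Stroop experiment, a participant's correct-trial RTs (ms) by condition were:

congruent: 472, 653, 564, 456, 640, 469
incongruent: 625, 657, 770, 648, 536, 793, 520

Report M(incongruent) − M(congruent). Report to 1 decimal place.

M(congruent) = 3254/6 = 542.333
M(incongruent) = 4549/7 = 649.857
Difference = 649.857 − 542.333 = 107.524 ms

107.5 ms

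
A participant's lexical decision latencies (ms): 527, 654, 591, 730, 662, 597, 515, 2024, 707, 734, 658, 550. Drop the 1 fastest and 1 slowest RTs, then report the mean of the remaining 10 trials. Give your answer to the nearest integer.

641 ms

Sorted: 515, 527, 550, 591, 597, 654, 658, 662, 707, 730, 734, 2024
Drop lowest 1 (515) and highest 1 (2024)
Remaining (n=10): Σ = 6410, mean = 6410/10 = 641.000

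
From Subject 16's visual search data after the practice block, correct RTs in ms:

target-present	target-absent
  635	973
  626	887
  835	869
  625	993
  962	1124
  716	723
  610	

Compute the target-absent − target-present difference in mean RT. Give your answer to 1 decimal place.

M(target-present) = 5009/7 = 715.571
M(target-absent) = 5569/6 = 928.167
Difference = 928.167 − 715.571 = 212.595 ms

212.6 ms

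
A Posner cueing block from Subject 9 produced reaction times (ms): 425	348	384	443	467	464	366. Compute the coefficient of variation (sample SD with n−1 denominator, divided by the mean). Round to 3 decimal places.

0.116

n = 7, Σ = 2897, M = 413.8571
Σ(x−M)² = 13830.857; s = √(13830.857/6) = 48.0119
CV = 48.0119 / 413.8571 = 0.11601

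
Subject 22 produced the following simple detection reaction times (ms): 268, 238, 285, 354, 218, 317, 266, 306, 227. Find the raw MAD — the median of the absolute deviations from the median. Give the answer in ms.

38 ms

Sorted: 218, 227, 238, 266, 268, 285, 306, 317, 354 → median = 268
|x − 268|: 0, 30, 17, 86, 50, 49, 2, 38, 41
Sorted deviations: 0, 2, 17, 30, 38, 41, 49, 50, 86 → MAD = 38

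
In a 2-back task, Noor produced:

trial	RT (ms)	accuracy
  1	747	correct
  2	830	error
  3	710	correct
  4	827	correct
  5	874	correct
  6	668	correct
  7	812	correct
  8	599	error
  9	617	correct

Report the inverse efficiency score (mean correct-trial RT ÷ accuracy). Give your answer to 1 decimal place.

965.2 ms

Correct trials (n=7): 747, 710, 827, 874, 668, 812, 617
Mean correct RT = 5255/7 = 750.7143 ms
Proportion correct = 7/9
IES = 750.7143 / (7/9) = 965.204 ms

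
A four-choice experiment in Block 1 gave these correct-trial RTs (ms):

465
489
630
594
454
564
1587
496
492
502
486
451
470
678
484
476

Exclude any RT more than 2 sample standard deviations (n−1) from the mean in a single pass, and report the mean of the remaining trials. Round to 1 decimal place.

n = 16, ΣRT = 9318, M = 582.375
Σ(x−M)² = 1142389.75; s = √(1142389.75/15) = 275.970
Cutoffs: 582.375 ± 2·275.970 → [30.4, 1134.3]
Outside: 1587 → excluded.
Retained (n=15): Σ = 7731, mean = 7731/15 = 515.400

515.4 ms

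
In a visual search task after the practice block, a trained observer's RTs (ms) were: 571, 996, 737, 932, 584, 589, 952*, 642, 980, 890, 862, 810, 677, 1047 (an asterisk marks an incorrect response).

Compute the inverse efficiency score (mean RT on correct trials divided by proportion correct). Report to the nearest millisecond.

Correct trials (n=13): 571, 996, 737, 932, 584, 589, 642, 980, 890, 862, 810, 677, 1047
Mean correct RT = 10317/13 = 793.6154 ms
Proportion correct = 13/14
IES = 793.6154 / (13/14) = 854.663 ms

855 ms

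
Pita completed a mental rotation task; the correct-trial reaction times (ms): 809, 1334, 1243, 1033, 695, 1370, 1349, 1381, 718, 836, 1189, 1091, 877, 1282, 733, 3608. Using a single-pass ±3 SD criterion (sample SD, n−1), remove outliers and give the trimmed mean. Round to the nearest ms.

n = 16, ΣRT = 19548, M = 1221.750
Σ(x−M)² = 7036321.00; s = √(7036321.00/15) = 684.900
Cutoffs: 1221.750 ± 3·684.900 → [-833.0, 3276.5]
Outside: 3608 → excluded.
Retained (n=15): Σ = 15940, mean = 15940/15 = 1062.667

1063 ms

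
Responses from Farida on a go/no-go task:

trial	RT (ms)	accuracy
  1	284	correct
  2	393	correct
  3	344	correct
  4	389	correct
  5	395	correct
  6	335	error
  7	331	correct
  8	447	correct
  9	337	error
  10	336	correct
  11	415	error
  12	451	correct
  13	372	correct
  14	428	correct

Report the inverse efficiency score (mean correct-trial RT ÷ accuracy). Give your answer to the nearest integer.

Correct trials (n=11): 284, 393, 344, 389, 395, 331, 447, 336, 451, 372, 428
Mean correct RT = 4170/11 = 379.0909 ms
Proportion correct = 11/14
IES = 379.0909 / (11/14) = 482.479 ms

482 ms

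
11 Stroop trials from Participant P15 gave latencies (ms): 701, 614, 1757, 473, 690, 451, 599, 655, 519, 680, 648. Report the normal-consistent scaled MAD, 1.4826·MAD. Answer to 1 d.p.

Sorted: 451, 473, 519, 599, 614, 648, 655, 680, 690, 701, 1757 → median = 648
|x − 648| sorted: 0, 7, 32, 34, 42, 49, 53, 129, 175, 197, 1109 → MAD = 49
Robust SD ≈ 1.4826 × 49 = 72.647

72.6 ms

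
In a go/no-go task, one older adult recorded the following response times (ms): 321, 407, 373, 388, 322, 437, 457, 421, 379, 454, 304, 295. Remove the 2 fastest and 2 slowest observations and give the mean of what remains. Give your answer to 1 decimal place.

Sorted: 295, 304, 321, 322, 373, 379, 388, 407, 421, 437, 454, 457
Drop lowest 2 (295, 304) and highest 2 (454, 457)
Remaining (n=8): Σ = 3048, mean = 3048/8 = 381.000

381.0 ms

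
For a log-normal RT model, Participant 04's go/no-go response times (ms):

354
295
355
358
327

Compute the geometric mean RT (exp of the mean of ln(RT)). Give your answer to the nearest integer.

337 ms

ln(RT): 5.8693, 5.6870, 5.8721, 5.8805, 5.7900
Mean ln(RT) = 29.0989/5 = 5.81978
Geometric mean = exp(5.81978) = 336.90 ms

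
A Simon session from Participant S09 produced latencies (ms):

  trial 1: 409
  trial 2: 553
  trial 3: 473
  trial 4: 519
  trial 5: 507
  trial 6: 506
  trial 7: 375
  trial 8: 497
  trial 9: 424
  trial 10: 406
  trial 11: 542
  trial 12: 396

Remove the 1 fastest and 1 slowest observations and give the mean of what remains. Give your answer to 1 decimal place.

Sorted: 375, 396, 406, 409, 424, 473, 497, 506, 507, 519, 542, 553
Drop lowest 1 (375) and highest 1 (553)
Remaining (n=10): Σ = 4679, mean = 4679/10 = 467.900

467.9 ms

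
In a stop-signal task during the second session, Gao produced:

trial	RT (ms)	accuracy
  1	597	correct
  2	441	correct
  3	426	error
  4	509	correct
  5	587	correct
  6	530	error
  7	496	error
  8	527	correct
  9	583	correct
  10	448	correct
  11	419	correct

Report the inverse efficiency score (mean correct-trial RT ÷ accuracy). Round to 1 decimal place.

706.6 ms

Correct trials (n=8): 597, 441, 509, 587, 527, 583, 448, 419
Mean correct RT = 4111/8 = 513.8750 ms
Proportion correct = 8/11
IES = 513.8750 / (8/11) = 706.578 ms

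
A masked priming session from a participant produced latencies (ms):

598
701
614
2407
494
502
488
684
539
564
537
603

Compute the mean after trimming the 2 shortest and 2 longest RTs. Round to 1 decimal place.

580.1 ms

Sorted: 488, 494, 502, 537, 539, 564, 598, 603, 614, 684, 701, 2407
Drop lowest 2 (488, 494) and highest 2 (701, 2407)
Remaining (n=8): Σ = 4641, mean = 4641/8 = 580.125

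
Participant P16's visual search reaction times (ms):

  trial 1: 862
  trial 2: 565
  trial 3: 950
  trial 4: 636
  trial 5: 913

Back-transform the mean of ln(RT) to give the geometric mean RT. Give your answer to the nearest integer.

ln(RT): 6.7593, 6.3368, 6.8565, 6.4552, 6.8167
Mean ln(RT) = 33.2245/5 = 6.64490
Geometric mean = exp(6.64490) = 768.85 ms

769 ms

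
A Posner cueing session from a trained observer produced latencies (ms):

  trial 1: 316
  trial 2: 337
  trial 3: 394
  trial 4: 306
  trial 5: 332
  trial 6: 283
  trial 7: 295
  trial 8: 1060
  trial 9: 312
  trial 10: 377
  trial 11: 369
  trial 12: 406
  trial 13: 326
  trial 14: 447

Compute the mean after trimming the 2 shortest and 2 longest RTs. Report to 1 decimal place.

Sorted: 283, 295, 306, 312, 316, 326, 332, 337, 369, 377, 394, 406, 447, 1060
Drop lowest 2 (283, 295) and highest 2 (447, 1060)
Remaining (n=10): Σ = 3475, mean = 3475/10 = 347.500

347.5 ms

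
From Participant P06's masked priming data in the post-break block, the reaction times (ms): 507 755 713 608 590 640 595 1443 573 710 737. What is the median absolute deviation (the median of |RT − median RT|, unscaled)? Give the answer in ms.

70 ms

Sorted: 507, 573, 590, 595, 608, 640, 710, 713, 737, 755, 1443 → median = 640
|x − 640|: 133, 115, 73, 32, 50, 0, 45, 803, 67, 70, 97
Sorted deviations: 0, 32, 45, 50, 67, 70, 73, 97, 115, 133, 803 → MAD = 70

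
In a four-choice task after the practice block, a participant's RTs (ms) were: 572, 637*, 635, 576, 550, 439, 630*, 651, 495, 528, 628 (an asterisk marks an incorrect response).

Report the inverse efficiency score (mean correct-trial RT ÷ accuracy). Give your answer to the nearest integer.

689 ms

Correct trials (n=9): 572, 635, 576, 550, 439, 651, 495, 528, 628
Mean correct RT = 5074/9 = 563.7778 ms
Proportion correct = 9/11
IES = 563.7778 / (9/11) = 689.062 ms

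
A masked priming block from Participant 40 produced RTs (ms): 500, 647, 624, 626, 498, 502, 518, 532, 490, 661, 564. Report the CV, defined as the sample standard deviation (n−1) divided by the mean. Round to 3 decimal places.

n = 11, Σ = 6162, M = 560.1818
Σ(x−M)² = 44493.636; s = √(44493.636/10) = 66.7036
CV = 66.7036 / 560.1818 = 0.11907

0.119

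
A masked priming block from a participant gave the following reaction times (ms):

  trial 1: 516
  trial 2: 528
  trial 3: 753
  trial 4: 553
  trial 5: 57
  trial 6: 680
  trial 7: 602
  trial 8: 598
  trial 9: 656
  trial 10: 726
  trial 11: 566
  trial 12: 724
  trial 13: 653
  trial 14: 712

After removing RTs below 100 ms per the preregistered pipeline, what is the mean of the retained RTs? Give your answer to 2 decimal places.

635.92 ms

Excluded: 57
Retained (n=13): Σ = 8267
Mean = 8267/13 = 635.9231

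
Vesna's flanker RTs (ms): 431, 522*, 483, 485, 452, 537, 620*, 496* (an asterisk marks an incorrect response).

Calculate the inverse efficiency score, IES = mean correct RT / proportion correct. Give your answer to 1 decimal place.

Correct trials (n=5): 431, 483, 485, 452, 537
Mean correct RT = 2388/5 = 477.6000 ms
Proportion correct = 5/8
IES = 477.6000 / (5/8) = 764.160 ms

764.2 ms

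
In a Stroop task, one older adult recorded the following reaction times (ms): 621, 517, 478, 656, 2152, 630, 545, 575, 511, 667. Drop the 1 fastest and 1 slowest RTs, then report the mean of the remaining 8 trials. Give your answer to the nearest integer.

Sorted: 478, 511, 517, 545, 575, 621, 630, 656, 667, 2152
Drop lowest 1 (478) and highest 1 (2152)
Remaining (n=8): Σ = 4722, mean = 4722/8 = 590.250

590 ms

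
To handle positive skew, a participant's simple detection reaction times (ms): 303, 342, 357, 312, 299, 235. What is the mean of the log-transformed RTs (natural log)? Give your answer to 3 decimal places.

ln(RT): 5.7137, 5.8348, 5.8777, 5.7430, 5.7004, 5.4596
Σ ln(RT) = 34.3293
Mean = 34.3293/6 = 5.72155

5.722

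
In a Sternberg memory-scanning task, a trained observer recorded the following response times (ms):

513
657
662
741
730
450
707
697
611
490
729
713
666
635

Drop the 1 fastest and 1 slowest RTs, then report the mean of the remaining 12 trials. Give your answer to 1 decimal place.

650.8 ms

Sorted: 450, 490, 513, 611, 635, 657, 662, 666, 697, 707, 713, 729, 730, 741
Drop lowest 1 (450) and highest 1 (741)
Remaining (n=12): Σ = 7810, mean = 7810/12 = 650.833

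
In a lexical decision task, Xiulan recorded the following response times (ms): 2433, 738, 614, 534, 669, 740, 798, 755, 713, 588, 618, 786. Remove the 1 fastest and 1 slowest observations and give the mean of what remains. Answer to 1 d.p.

Sorted: 534, 588, 614, 618, 669, 713, 738, 740, 755, 786, 798, 2433
Drop lowest 1 (534) and highest 1 (2433)
Remaining (n=10): Σ = 7019, mean = 7019/10 = 701.900

701.9 ms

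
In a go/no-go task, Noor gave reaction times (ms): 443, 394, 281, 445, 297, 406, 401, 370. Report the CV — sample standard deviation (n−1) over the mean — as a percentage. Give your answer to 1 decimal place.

n = 8, Σ = 3037, M = 379.6250
Σ(x−M)² = 26295.875; s = √(26295.875/7) = 61.2907
CV = 61.2907 / 379.6250 = 0.16145 = 16.145%

16.1%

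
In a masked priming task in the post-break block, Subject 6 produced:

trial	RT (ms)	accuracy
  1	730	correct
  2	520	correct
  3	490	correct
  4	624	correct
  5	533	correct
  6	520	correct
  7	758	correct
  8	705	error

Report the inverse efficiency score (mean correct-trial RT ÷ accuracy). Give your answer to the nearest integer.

682 ms

Correct trials (n=7): 730, 520, 490, 624, 533, 520, 758
Mean correct RT = 4175/7 = 596.4286 ms
Proportion correct = 7/8
IES = 596.4286 / (7/8) = 681.633 ms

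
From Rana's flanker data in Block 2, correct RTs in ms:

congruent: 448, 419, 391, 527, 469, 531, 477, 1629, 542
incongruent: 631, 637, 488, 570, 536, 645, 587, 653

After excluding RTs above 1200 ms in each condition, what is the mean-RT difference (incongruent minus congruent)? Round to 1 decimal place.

117.9 ms

congruent: exclude 1629
M(congruent) = 3804/8 = 475.500
M(incongruent) = 4747/8 = 593.375
Difference = 593.375 − 475.500 = 117.875 ms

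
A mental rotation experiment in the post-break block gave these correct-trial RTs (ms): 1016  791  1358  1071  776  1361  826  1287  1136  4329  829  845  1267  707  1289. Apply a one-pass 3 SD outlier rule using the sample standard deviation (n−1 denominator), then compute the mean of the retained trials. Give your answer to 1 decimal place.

n = 15, ΣRT = 18888, M = 1259.200
Σ(x−M)² = 10857176.40; s = √(10857176.40/14) = 880.632
Cutoffs: 1259.200 ± 3·880.632 → [-1382.7, 3901.1]
Outside: 4329 → excluded.
Retained (n=14): Σ = 14559, mean = 14559/14 = 1039.929

1039.9 ms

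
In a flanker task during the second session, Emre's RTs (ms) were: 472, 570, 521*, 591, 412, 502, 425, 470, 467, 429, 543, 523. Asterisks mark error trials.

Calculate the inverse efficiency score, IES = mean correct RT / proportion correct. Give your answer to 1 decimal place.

535.9 ms

Correct trials (n=11): 472, 570, 591, 412, 502, 425, 470, 467, 429, 543, 523
Mean correct RT = 5404/11 = 491.2727 ms
Proportion correct = 11/12
IES = 491.2727 / (11/12) = 535.934 ms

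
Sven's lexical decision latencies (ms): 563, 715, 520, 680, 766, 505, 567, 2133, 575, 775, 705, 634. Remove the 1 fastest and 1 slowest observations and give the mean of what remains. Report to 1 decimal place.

Sorted: 505, 520, 563, 567, 575, 634, 680, 705, 715, 766, 775, 2133
Drop lowest 1 (505) and highest 1 (2133)
Remaining (n=10): Σ = 6500, mean = 6500/10 = 650.000

650.0 ms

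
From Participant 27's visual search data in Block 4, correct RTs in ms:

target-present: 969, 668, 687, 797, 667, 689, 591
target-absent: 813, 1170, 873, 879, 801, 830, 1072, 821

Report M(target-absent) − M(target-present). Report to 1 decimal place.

183.4 ms

M(target-present) = 5068/7 = 724.000
M(target-absent) = 7259/8 = 907.375
Difference = 907.375 − 724.000 = 183.375 ms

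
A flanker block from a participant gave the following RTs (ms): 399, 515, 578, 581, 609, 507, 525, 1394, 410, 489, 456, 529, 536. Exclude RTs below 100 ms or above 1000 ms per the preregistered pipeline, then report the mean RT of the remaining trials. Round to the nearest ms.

511 ms

Excluded: 1394
Retained (n=12): Σ = 6134
Mean = 6134/12 = 511.1667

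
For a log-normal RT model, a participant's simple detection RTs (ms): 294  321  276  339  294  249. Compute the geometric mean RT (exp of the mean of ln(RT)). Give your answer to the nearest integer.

ln(RT): 5.6836, 5.7714, 5.6204, 5.8260, 5.6836, 5.5175
Mean ln(RT) = 34.1025/6 = 5.68374
Geometric mean = exp(5.68374) = 294.05 ms

294 ms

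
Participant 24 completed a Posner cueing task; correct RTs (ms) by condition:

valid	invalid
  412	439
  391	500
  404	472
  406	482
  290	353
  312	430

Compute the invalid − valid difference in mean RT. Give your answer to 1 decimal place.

M(valid) = 2215/6 = 369.167
M(invalid) = 2676/6 = 446.000
Difference = 446.000 − 369.167 = 76.833 ms

76.8 ms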